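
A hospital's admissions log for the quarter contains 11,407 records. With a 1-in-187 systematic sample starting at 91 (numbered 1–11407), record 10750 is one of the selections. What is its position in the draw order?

58

k = 187
position = (10750 − 91)/187 + 1 = 10659/187 + 1 = 57 + 1 = 58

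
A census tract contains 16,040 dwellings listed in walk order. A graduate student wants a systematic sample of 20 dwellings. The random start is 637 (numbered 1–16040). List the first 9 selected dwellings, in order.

637, 1439, 2241, 3043, 3845, 4647, 5449, 6251, 7053

k = N/n = 16040/20 = 802
dwelling 1: 637
dwelling 2: 637 + 802 = 1439
dwelling 3: 1439 + 802 = 2241
dwelling 4: 2241 + 802 = 3043
dwelling 5: 3043 + 802 = 3845
dwelling 6: 3845 + 802 = 4647
dwelling 7: 4647 + 802 = 5449
dwelling 8: 5449 + 802 = 6251
dwelling 9: 6251 + 802 = 7053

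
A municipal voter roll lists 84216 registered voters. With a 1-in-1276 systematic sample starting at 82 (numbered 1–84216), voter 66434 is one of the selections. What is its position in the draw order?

k = 1276
position = (66434 − 82)/1276 + 1 = 66352/1276 + 1 = 52 + 1 = 53

53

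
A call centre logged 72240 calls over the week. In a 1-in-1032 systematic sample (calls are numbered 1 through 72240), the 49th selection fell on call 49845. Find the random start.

309

k = 1032
r = 49845 − (49−1)×1032 = 49845 − 49536 = 309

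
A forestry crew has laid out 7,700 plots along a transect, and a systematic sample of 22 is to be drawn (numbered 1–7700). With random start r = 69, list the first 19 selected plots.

69, 419, 769, 1119, 1469, 1819, 2169, 2519, 2869, 3219, 3569, 3919, 4269, 4619, 4969, 5319, 5669, 6019, 6369

k = N/n = 7700/22 = 350
plot 1: 69
plot 2: 69 + 350 = 419
plot 3: 419 + 350 = 769
plot 4: 769 + 350 = 1119
plot 5: 1119 + 350 = 1469
plot 6: 1469 + 350 = 1819
plot 7: 1819 + 350 = 2169
plot 8: 2169 + 350 = 2519
plot 9: 2519 + 350 = 2869
plot 10: 2869 + 350 = 3219
plot 11: 3219 + 350 = 3569
plot 12: 3569 + 350 = 3919
plot 13: 3919 + 350 = 4269
plot 14: 4269 + 350 = 4619
plot 15: 4619 + 350 = 4969
plot 16: 4969 + 350 = 5319
plot 17: 5319 + 350 = 5669
plot 18: 5669 + 350 = 6019
plot 19: 6019 + 350 = 6369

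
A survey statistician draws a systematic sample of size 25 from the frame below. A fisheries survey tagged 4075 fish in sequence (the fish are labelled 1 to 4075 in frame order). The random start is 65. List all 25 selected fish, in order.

k = N/n = 4075/25 = 163
fish 1: 65
fish 2: 65 + 163 = 228
fish 3: 228 + 163 = 391
fish 4: 391 + 163 = 554
fish 5: 554 + 163 = 717
fish 6: 717 + 163 = 880
fish 7: 880 + 163 = 1043
fish 8: 1043 + 163 = 1206
fish 9: 1206 + 163 = 1369
fish 10: 1369 + 163 = 1532
fish 11: 1532 + 163 = 1695
fish 12: 1695 + 163 = 1858
fish 13: 1858 + 163 = 2021
fish 14: 2021 + 163 = 2184
fish 15: 2184 + 163 = 2347
fish 16: 2347 + 163 = 2510
fish 17: 2510 + 163 = 2673
fish 18: 2673 + 163 = 2836
fish 19: 2836 + 163 = 2999
fish 20: 2999 + 163 = 3162
fish 21: 3162 + 163 = 3325
fish 22: 3325 + 163 = 3488
fish 23: 3488 + 163 = 3651
fish 24: 3651 + 163 = 3814
fish 25: 3814 + 163 = 3977

65, 228, 391, 554, 717, 880, 1043, 1206, 1369, 1532, 1695, 1858, 2021, 2184, 2347, 2510, 2673, 2836, 2999, 3162, 3325, 3488, 3651, 3814, 3977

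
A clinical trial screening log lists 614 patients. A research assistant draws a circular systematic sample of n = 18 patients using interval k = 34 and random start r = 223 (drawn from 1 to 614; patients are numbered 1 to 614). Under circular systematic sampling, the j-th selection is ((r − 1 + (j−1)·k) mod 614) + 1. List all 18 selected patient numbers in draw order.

Selection 1: 223
Selection 2: 223 + 34 = 257
Selection 3: 257 + 34 = 291
Selection 4: 291 + 34 = 325
Selection 5: 325 + 34 = 359
Selection 6: 359 + 34 = 393
Selection 7: 393 + 34 = 427
Selection 8: 427 + 34 = 461
Selection 9: 461 + 34 = 495
Selection 10: 495 + 34 = 529
Selection 11: 529 + 34 = 563
Selection 12: 563 + 34 = 597
Selection 13: 597 + 34 = 631 → 631 − 614 = 17
Selection 14: 17 + 34 = 51
Selection 15: 51 + 34 = 85
Selection 16: 85 + 34 = 119
Selection 17: 119 + 34 = 153
Selection 18: 153 + 34 = 187

223, 257, 291, 325, 359, 393, 427, 461, 495, 529, 563, 597, 17, 51, 85, 119, 153, 187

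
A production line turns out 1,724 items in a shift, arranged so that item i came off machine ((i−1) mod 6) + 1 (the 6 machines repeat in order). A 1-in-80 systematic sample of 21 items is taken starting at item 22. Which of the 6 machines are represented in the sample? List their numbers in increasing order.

Consecutive selections differ by k = 80, so their machine numbers differ by 80 mod 6 = 2.
gcd(80, 6) = 2, so the sample visits 6/2 = 3 distinct residues mod 6.
Start 22 is machine 4; the machines hit are 2, 4, 6.

2, 4, 6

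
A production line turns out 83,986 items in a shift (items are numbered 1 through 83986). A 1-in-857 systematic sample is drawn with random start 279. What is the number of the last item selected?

k = 857
98th selection = r + (98−1)·k = 279 + 97×857 = 279 + 83129 = 83408

83408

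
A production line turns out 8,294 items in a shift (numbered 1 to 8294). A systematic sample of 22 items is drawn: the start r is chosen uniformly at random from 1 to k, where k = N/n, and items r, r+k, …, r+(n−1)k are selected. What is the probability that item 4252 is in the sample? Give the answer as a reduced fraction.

1/377

k = 8294/22 = 377.
Item 4252 is selected iff r ≡ 4252 (mod 377); exactly one such r in {1,…,377}.
Inclusion probability = 1/377.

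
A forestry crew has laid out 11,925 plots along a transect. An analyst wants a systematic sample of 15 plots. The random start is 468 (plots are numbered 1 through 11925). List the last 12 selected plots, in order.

2853, 3648, 4443, 5238, 6033, 6828, 7623, 8418, 9213, 10008, 10803, 11598

k = N/n = 11925/15 = 795
4th selection = 468 + 3×795 = 2853
5th: 2853 + 795 = 3648
6th: 3648 + 795 = 4443
7th: 4443 + 795 = 5238
8th: 5238 + 795 = 6033
9th: 6033 + 795 = 6828
10th: 6828 + 795 = 7623
11th: 7623 + 795 = 8418
12th: 8418 + 795 = 9213
13th: 9213 + 795 = 10008
14th: 10008 + 795 = 10803
15th: 10803 + 795 = 11598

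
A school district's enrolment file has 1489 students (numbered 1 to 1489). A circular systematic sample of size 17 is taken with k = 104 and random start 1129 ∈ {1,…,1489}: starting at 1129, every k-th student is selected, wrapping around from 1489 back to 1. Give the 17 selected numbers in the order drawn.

Selection 1: 1129
Selection 2: 1129 + 104 = 1233
Selection 3: 1233 + 104 = 1337
Selection 4: 1337 + 104 = 1441
Selection 5: 1441 + 104 = 1545 → 1545 − 1489 = 56
Selection 6: 56 + 104 = 160
Selection 7: 160 + 104 = 264
Selection 8: 264 + 104 = 368
Selection 9: 368 + 104 = 472
Selection 10: 472 + 104 = 576
Selection 11: 576 + 104 = 680
Selection 12: 680 + 104 = 784
Selection 13: 784 + 104 = 888
Selection 14: 888 + 104 = 992
Selection 15: 992 + 104 = 1096
Selection 16: 1096 + 104 = 1200
Selection 17: 1200 + 104 = 1304

1129, 1233, 1337, 1441, 56, 160, 264, 368, 472, 576, 680, 784, 888, 992, 1096, 1200, 1304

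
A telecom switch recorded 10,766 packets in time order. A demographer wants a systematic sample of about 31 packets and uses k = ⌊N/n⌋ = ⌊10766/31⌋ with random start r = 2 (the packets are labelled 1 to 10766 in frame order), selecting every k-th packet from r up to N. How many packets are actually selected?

32

k = ⌊10766/31⌋ = 347
Achieved size = ⌊(10766 − 2)/347⌋ + 1 = ⌊10764/347⌋ + 1 = 31 + 1 = 32
(last selection: 2 + 31×347 = 10759 ≤ 10766; next would be 11106 > 10766)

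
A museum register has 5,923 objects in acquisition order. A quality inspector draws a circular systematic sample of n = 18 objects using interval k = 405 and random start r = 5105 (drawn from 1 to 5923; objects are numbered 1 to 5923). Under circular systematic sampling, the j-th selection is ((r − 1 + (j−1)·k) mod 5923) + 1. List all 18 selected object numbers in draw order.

5105, 5510, 5915, 397, 802, 1207, 1612, 2017, 2422, 2827, 3232, 3637, 4042, 4447, 4852, 5257, 5662, 144

Selection 1: 5105
Selection 2: 5105 + 405 = 5510
Selection 3: 5510 + 405 = 5915
Selection 4: 5915 + 405 = 6320 → 6320 − 5923 = 397
Selection 5: 397 + 405 = 802
Selection 6: 802 + 405 = 1207
Selection 7: 1207 + 405 = 1612
Selection 8: 1612 + 405 = 2017
Selection 9: 2017 + 405 = 2422
Selection 10: 2422 + 405 = 2827
Selection 11: 2827 + 405 = 3232
Selection 12: 3232 + 405 = 3637
Selection 13: 3637 + 405 = 4042
Selection 14: 4042 + 405 = 4447
Selection 15: 4447 + 405 = 4852
Selection 16: 4852 + 405 = 5257
Selection 17: 5257 + 405 = 5662
Selection 18: 5662 + 405 = 6067 → 6067 − 5923 = 144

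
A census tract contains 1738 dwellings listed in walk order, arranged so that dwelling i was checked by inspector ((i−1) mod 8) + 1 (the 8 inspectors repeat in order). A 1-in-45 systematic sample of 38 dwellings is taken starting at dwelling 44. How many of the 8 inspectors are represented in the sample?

8

Consecutive selections differ by k = 45, so their inspector numbers differ by 45 mod 8 = 5.
gcd(45, 8) = 1, so the sample visits 8/1 = 8 distinct residues mod 8.
Start 44 is inspector 4; the inspectors hit are 1, 2, 3, 4, 5, 6, 7, 8.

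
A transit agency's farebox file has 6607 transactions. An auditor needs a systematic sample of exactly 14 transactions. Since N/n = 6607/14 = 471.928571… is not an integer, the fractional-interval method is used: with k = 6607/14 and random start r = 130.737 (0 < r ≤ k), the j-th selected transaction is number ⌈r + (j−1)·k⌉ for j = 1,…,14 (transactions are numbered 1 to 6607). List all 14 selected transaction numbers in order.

j=1: r + 0k = 130.737 → ⌈·⌉ = 131
j=2: r + 1k = 602.665571… → ⌈·⌉ = 603
j=3: r + 2k = 1074.594142… → ⌈·⌉ = 1075
j=4: r + 3k = 1546.522714… → ⌈·⌉ = 1547
j=5: r + 4k = 2018.451285… → ⌈·⌉ = 2019
j=6: r + 5k = 2490.379857… → ⌈·⌉ = 2491
j=7: r + 6k = 2962.308428… → ⌈·⌉ = 2963
j=8: r + 7k = 3434.237 → ⌈·⌉ = 3435
j=9: r + 8k = 3906.165571… → ⌈·⌉ = 3907
j=10: r + 9k = 4378.094142… → ⌈·⌉ = 4379
j=11: r + 10k = 4850.022714… → ⌈·⌉ = 4851
j=12: r + 11k = 5321.951285… → ⌈·⌉ = 5322
j=13: r + 12k = 5793.879857… → ⌈·⌉ = 5794
j=14: r + 13k = 6265.808428… → ⌈·⌉ = 6266

131, 603, 1075, 1547, 2019, 2491, 2963, 3435, 3907, 4379, 4851, 5322, 5794, 6266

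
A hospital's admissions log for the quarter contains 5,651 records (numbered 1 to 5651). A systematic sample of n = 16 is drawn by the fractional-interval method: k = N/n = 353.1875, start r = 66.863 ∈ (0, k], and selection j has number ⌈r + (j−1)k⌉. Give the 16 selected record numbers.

j=1: r + 0k = 66.863 → ⌈·⌉ = 67
j=2: r + 1k = 420.0505 → ⌈·⌉ = 421
j=3: r + 2k = 773.238 → ⌈·⌉ = 774
j=4: r + 3k = 1126.4255 → ⌈·⌉ = 1127
j=5: r + 4k = 1479.613 → ⌈·⌉ = 1480
j=6: r + 5k = 1832.8005 → ⌈·⌉ = 1833
j=7: r + 6k = 2185.988 → ⌈·⌉ = 2186
j=8: r + 7k = 2539.1755 → ⌈·⌉ = 2540
j=9: r + 8k = 2892.363 → ⌈·⌉ = 2893
j=10: r + 9k = 3245.5505 → ⌈·⌉ = 3246
j=11: r + 10k = 3598.738 → ⌈·⌉ = 3599
j=12: r + 11k = 3951.9255 → ⌈·⌉ = 3952
j=13: r + 12k = 4305.113 → ⌈·⌉ = 4306
j=14: r + 13k = 4658.3005 → ⌈·⌉ = 4659
j=15: r + 14k = 5011.488 → ⌈·⌉ = 5012
j=16: r + 15k = 5364.6755 → ⌈·⌉ = 5365

67, 421, 774, 1127, 1480, 1833, 2186, 2540, 2893, 3246, 3599, 3952, 4306, 4659, 5012, 5365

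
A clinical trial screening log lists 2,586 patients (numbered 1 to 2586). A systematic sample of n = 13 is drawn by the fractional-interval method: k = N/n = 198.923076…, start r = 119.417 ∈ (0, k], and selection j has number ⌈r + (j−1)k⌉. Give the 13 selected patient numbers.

j=1: r + 0k = 119.417 → ⌈·⌉ = 120
j=2: r + 1k = 318.340076… → ⌈·⌉ = 319
j=3: r + 2k = 517.263153… → ⌈·⌉ = 518
j=4: r + 3k = 716.186230… → ⌈·⌉ = 717
j=5: r + 4k = 915.109307… → ⌈·⌉ = 916
j=6: r + 5k = 1114.032384… → ⌈·⌉ = 1115
j=7: r + 6k = 1312.955461… → ⌈·⌉ = 1313
j=8: r + 7k = 1511.878538… → ⌈·⌉ = 1512
j=9: r + 8k = 1710.801615… → ⌈·⌉ = 1711
j=10: r + 9k = 1909.724692… → ⌈·⌉ = 1910
j=11: r + 10k = 2108.647769… → ⌈·⌉ = 2109
j=12: r + 11k = 2307.570846… → ⌈·⌉ = 2308
j=13: r + 12k = 2506.493923… → ⌈·⌉ = 2507

120, 319, 518, 717, 916, 1115, 1313, 1512, 1711, 1910, 2109, 2308, 2507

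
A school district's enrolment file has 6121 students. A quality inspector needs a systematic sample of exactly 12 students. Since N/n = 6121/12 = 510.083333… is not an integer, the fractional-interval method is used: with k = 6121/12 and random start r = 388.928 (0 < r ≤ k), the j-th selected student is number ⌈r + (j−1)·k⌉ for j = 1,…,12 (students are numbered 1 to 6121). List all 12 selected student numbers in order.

j=1: r + 0k = 388.928 → ⌈·⌉ = 389
j=2: r + 1k = 899.011333… → ⌈·⌉ = 900
j=3: r + 2k = 1409.094666… → ⌈·⌉ = 1410
j=4: r + 3k = 1919.178 → ⌈·⌉ = 1920
j=5: r + 4k = 2429.261333… → ⌈·⌉ = 2430
j=6: r + 5k = 2939.344666… → ⌈·⌉ = 2940
j=7: r + 6k = 3449.428 → ⌈·⌉ = 3450
j=8: r + 7k = 3959.511333… → ⌈·⌉ = 3960
j=9: r + 8k = 4469.594666… → ⌈·⌉ = 4470
j=10: r + 9k = 4979.678 → ⌈·⌉ = 4980
j=11: r + 10k = 5489.761333… → ⌈·⌉ = 5490
j=12: r + 11k = 5999.844666… → ⌈·⌉ = 6000

389, 900, 1410, 1920, 2430, 2940, 3450, 3960, 4470, 4980, 5490, 6000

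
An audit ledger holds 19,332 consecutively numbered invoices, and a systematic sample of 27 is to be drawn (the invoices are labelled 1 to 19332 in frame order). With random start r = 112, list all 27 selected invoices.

112, 828, 1544, 2260, 2976, 3692, 4408, 5124, 5840, 6556, 7272, 7988, 8704, 9420, 10136, 10852, 11568, 12284, 13000, 13716, 14432, 15148, 15864, 16580, 17296, 18012, 18728

k = N/n = 19332/27 = 716
invoice 1: 112
invoice 2: 112 + 716 = 828
invoice 3: 828 + 716 = 1544
invoice 4: 1544 + 716 = 2260
invoice 5: 2260 + 716 = 2976
invoice 6: 2976 + 716 = 3692
invoice 7: 3692 + 716 = 4408
invoice 8: 4408 + 716 = 5124
invoice 9: 5124 + 716 = 5840
invoice 10: 5840 + 716 = 6556
invoice 11: 6556 + 716 = 7272
invoice 12: 7272 + 716 = 7988
invoice 13: 7988 + 716 = 8704
invoice 14: 8704 + 716 = 9420
invoice 15: 9420 + 716 = 10136
invoice 16: 10136 + 716 = 10852
invoice 17: 10852 + 716 = 11568
invoice 18: 11568 + 716 = 12284
invoice 19: 12284 + 716 = 13000
invoice 20: 13000 + 716 = 13716
invoice 21: 13716 + 716 = 14432
invoice 22: 14432 + 716 = 15148
invoice 23: 15148 + 716 = 15864
invoice 24: 15864 + 716 = 16580
invoice 25: 16580 + 716 = 17296
invoice 26: 17296 + 716 = 18012
invoice 27: 18012 + 716 = 18728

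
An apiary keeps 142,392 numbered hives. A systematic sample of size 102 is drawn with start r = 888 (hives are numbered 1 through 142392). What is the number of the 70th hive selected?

97212

k = 142392/102 = 1396
70th selection = r + (70−1)·k = 888 + 69×1396 = 888 + 96324 = 97212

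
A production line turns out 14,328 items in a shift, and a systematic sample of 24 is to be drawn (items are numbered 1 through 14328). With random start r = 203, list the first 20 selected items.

203, 800, 1397, 1994, 2591, 3188, 3785, 4382, 4979, 5576, 6173, 6770, 7367, 7964, 8561, 9158, 9755, 10352, 10949, 11546

k = N/n = 14328/24 = 597
item 1: 203
item 2: 203 + 597 = 800
item 3: 800 + 597 = 1397
item 4: 1397 + 597 = 1994
item 5: 1994 + 597 = 2591
item 6: 2591 + 597 = 3188
item 7: 3188 + 597 = 3785
item 8: 3785 + 597 = 4382
item 9: 4382 + 597 = 4979
item 10: 4979 + 597 = 5576
item 11: 5576 + 597 = 6173
item 12: 6173 + 597 = 6770
item 13: 6770 + 597 = 7367
item 14: 7367 + 597 = 7964
item 15: 7964 + 597 = 8561
item 16: 8561 + 597 = 9158
item 17: 9158 + 597 = 9755
item 18: 9755 + 597 = 10352
item 19: 10352 + 597 = 10949
item 20: 10949 + 597 = 11546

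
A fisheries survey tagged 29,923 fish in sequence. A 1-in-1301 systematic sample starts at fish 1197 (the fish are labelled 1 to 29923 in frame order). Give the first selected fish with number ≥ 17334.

18110

k = 1301
Steps past start: ⌈(17334 − 1197)/1301⌉ = ⌈16137/1301⌉ = 13
Selected fish: 1197 + 13×1301 = 18110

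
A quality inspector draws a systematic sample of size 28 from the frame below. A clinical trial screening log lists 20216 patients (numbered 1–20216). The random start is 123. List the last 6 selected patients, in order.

16007, 16729, 17451, 18173, 18895, 19617

k = N/n = 20216/28 = 722
23rd selection = 123 + 22×722 = 16007
24th: 16007 + 722 = 16729
25th: 16729 + 722 = 17451
26th: 17451 + 722 = 18173
27th: 18173 + 722 = 18895
28th: 18895 + 722 = 19617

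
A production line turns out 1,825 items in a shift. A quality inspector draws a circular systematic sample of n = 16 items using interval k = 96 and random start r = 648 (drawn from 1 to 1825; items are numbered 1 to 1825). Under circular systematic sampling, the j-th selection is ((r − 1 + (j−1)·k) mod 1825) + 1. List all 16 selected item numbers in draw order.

Selection 1: 648
Selection 2: 648 + 96 = 744
Selection 3: 744 + 96 = 840
Selection 4: 840 + 96 = 936
Selection 5: 936 + 96 = 1032
Selection 6: 1032 + 96 = 1128
Selection 7: 1128 + 96 = 1224
Selection 8: 1224 + 96 = 1320
Selection 9: 1320 + 96 = 1416
Selection 10: 1416 + 96 = 1512
Selection 11: 1512 + 96 = 1608
Selection 12: 1608 + 96 = 1704
Selection 13: 1704 + 96 = 1800
Selection 14: 1800 + 96 = 1896 → 1896 − 1825 = 71
Selection 15: 71 + 96 = 167
Selection 16: 167 + 96 = 263

648, 744, 840, 936, 1032, 1128, 1224, 1320, 1416, 1512, 1608, 1704, 1800, 71, 167, 263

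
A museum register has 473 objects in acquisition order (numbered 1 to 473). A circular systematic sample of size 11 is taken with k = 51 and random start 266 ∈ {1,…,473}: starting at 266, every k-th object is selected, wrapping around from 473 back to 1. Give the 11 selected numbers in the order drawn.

Selection 1: 266
Selection 2: 266 + 51 = 317
Selection 3: 317 + 51 = 368
Selection 4: 368 + 51 = 419
Selection 5: 419 + 51 = 470
Selection 6: 470 + 51 = 521 → 521 − 473 = 48
Selection 7: 48 + 51 = 99
Selection 8: 99 + 51 = 150
Selection 9: 150 + 51 = 201
Selection 10: 201 + 51 = 252
Selection 11: 252 + 51 = 303

266, 317, 368, 419, 470, 48, 99, 150, 201, 252, 303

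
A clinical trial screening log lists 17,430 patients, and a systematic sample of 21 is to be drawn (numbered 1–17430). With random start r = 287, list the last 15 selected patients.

5267, 6097, 6927, 7757, 8587, 9417, 10247, 11077, 11907, 12737, 13567, 14397, 15227, 16057, 16887

k = N/n = 17430/21 = 830
7th selection = 287 + 6×830 = 5267
8th: 5267 + 830 = 6097
9th: 6097 + 830 = 6927
10th: 6927 + 830 = 7757
11th: 7757 + 830 = 8587
12th: 8587 + 830 = 9417
13th: 9417 + 830 = 10247
14th: 10247 + 830 = 11077
15th: 11077 + 830 = 11907
16th: 11907 + 830 = 12737
17th: 12737 + 830 = 13567
18th: 13567 + 830 = 14397
19th: 14397 + 830 = 15227
20th: 15227 + 830 = 16057
21st: 16057 + 830 = 16887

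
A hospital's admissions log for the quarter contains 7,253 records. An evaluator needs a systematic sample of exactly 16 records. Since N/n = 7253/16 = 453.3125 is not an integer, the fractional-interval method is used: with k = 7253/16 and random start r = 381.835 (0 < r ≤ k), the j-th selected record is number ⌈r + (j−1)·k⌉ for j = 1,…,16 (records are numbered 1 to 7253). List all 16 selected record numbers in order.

382, 836, 1289, 1742, 2196, 2649, 3102, 3556, 4009, 4462, 4915, 5369, 5822, 6275, 6729, 7182

j=1: r + 0k = 381.835 → ⌈·⌉ = 382
j=2: r + 1k = 835.1475 → ⌈·⌉ = 836
j=3: r + 2k = 1288.46 → ⌈·⌉ = 1289
j=4: r + 3k = 1741.7725 → ⌈·⌉ = 1742
j=5: r + 4k = 2195.085 → ⌈·⌉ = 2196
j=6: r + 5k = 2648.3975 → ⌈·⌉ = 2649
j=7: r + 6k = 3101.71 → ⌈·⌉ = 3102
j=8: r + 7k = 3555.0225 → ⌈·⌉ = 3556
j=9: r + 8k = 4008.335 → ⌈·⌉ = 4009
j=10: r + 9k = 4461.6475 → ⌈·⌉ = 4462
j=11: r + 10k = 4914.96 → ⌈·⌉ = 4915
j=12: r + 11k = 5368.2725 → ⌈·⌉ = 5369
j=13: r + 12k = 5821.585 → ⌈·⌉ = 5822
j=14: r + 13k = 6274.8975 → ⌈·⌉ = 6275
j=15: r + 14k = 6728.21 → ⌈·⌉ = 6729
j=16: r + 15k = 7181.5225 → ⌈·⌉ = 7182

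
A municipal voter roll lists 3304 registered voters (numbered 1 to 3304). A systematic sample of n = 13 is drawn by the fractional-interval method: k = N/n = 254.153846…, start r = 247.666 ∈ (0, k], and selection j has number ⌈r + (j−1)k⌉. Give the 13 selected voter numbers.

j=1: r + 0k = 247.666 → ⌈·⌉ = 248
j=2: r + 1k = 501.819846… → ⌈·⌉ = 502
j=3: r + 2k = 755.973692… → ⌈·⌉ = 756
j=4: r + 3k = 1010.127538… → ⌈·⌉ = 1011
j=5: r + 4k = 1264.281384… → ⌈·⌉ = 1265
j=6: r + 5k = 1518.435230… → ⌈·⌉ = 1519
j=7: r + 6k = 1772.589076… → ⌈·⌉ = 1773
j=8: r + 7k = 2026.742923… → ⌈·⌉ = 2027
j=9: r + 8k = 2280.896769… → ⌈·⌉ = 2281
j=10: r + 9k = 2535.050615… → ⌈·⌉ = 2536
j=11: r + 10k = 2789.204461… → ⌈·⌉ = 2790
j=12: r + 11k = 3043.358307… → ⌈·⌉ = 3044
j=13: r + 12k = 3297.512153… → ⌈·⌉ = 3298

248, 502, 756, 1011, 1265, 1519, 1773, 2027, 2281, 2536, 2790, 3044, 3298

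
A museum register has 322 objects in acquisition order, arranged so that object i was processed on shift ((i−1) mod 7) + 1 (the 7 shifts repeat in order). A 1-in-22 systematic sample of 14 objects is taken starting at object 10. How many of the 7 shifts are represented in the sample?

7

Consecutive selections differ by k = 22, so their shift numbers differ by 22 mod 7 = 1.
gcd(22, 7) = 1, so the sample visits 7/1 = 7 distinct residues mod 7.
Start 10 is shift 3; the shifts hit are 1, 2, 3, 4, 5, 6, 7.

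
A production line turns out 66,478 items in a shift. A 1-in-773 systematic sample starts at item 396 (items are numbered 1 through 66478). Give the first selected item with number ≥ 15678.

15856

k = 773
Steps past start: ⌈(15678 − 396)/773⌉ = ⌈15282/773⌉ = 20
Selected item: 396 + 20×773 = 15856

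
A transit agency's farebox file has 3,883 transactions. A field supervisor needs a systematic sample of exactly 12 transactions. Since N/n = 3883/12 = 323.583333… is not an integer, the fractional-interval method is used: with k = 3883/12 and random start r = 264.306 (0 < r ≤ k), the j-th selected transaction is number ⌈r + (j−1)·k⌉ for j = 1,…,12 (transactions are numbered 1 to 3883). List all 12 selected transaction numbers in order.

265, 588, 912, 1236, 1559, 1883, 2206, 2530, 2853, 3177, 3501, 3824

j=1: r + 0k = 264.306 → ⌈·⌉ = 265
j=2: r + 1k = 587.889333… → ⌈·⌉ = 588
j=3: r + 2k = 911.472666… → ⌈·⌉ = 912
j=4: r + 3k = 1235.056 → ⌈·⌉ = 1236
j=5: r + 4k = 1558.639333… → ⌈·⌉ = 1559
j=6: r + 5k = 1882.222666… → ⌈·⌉ = 1883
j=7: r + 6k = 2205.806 → ⌈·⌉ = 2206
j=8: r + 7k = 2529.389333… → ⌈·⌉ = 2530
j=9: r + 8k = 2852.972666… → ⌈·⌉ = 2853
j=10: r + 9k = 3176.556 → ⌈·⌉ = 3177
j=11: r + 10k = 3500.139333… → ⌈·⌉ = 3501
j=12: r + 11k = 3823.722666… → ⌈·⌉ = 3824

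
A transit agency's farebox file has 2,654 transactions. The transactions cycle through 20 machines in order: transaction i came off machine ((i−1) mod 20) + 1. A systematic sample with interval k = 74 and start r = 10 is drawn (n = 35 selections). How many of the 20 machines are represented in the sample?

Consecutive selections differ by k = 74, so their machine numbers differ by 74 mod 20 = 14.
gcd(74, 20) = 2, so the sample visits 20/2 = 10 distinct residues mod 20.
Start 10 is machine 10; the machines hit are 2, 4, 6, 8, 10, 12, 14, 16, 18, 20.

10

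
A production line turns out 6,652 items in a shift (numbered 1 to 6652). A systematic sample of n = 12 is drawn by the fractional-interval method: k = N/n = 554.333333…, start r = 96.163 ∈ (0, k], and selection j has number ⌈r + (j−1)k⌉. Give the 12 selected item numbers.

97, 651, 1205, 1760, 2314, 2868, 3423, 3977, 4531, 5086, 5640, 6194

j=1: r + 0k = 96.163 → ⌈·⌉ = 97
j=2: r + 1k = 650.496333… → ⌈·⌉ = 651
j=3: r + 2k = 1204.829666… → ⌈·⌉ = 1205
j=4: r + 3k = 1759.163 → ⌈·⌉ = 1760
j=5: r + 4k = 2313.496333… → ⌈·⌉ = 2314
j=6: r + 5k = 2867.829666… → ⌈·⌉ = 2868
j=7: r + 6k = 3422.163 → ⌈·⌉ = 3423
j=8: r + 7k = 3976.496333… → ⌈·⌉ = 3977
j=9: r + 8k = 4530.829666… → ⌈·⌉ = 4531
j=10: r + 9k = 5085.163 → ⌈·⌉ = 5086
j=11: r + 10k = 5639.496333… → ⌈·⌉ = 5640
j=12: r + 11k = 6193.829666… → ⌈·⌉ = 6194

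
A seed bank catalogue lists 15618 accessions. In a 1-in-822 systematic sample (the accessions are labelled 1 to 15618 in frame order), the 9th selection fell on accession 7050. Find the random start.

474

k = 822
r = 7050 − (9−1)×822 = 7050 − 6576 = 474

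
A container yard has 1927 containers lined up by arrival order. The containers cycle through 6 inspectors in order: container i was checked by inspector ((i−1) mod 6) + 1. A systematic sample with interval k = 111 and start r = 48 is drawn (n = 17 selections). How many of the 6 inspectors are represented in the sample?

Consecutive selections differ by k = 111, so their inspector numbers differ by 111 mod 6 = 3.
gcd(111, 6) = 3, so the sample visits 6/3 = 2 distinct residues mod 6.
Start 48 is inspector 6; the inspectors hit are 3, 6.

2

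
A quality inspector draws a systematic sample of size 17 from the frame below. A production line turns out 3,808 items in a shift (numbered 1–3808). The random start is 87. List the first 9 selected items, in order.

87, 311, 535, 759, 983, 1207, 1431, 1655, 1879

k = N/n = 3808/17 = 224
item 1: 87
item 2: 87 + 224 = 311
item 3: 311 + 224 = 535
item 4: 535 + 224 = 759
item 5: 759 + 224 = 983
item 6: 983 + 224 = 1207
item 7: 1207 + 224 = 1431
item 8: 1431 + 224 = 1655
item 9: 1655 + 224 = 1879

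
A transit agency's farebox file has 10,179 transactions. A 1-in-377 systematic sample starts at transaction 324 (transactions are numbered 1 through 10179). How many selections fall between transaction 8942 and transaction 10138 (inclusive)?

k = 377
First selection ≥ 8942: 324 + ⌈(8942−324)/377⌉·377 = 324 + 23×377 = 8995
Last selection ≤ 10138: 324 + ⌊(10138−324)/377⌋·377 = 324 + 26×377 = 10126
Count = 26 − 23 + 1 = 4

4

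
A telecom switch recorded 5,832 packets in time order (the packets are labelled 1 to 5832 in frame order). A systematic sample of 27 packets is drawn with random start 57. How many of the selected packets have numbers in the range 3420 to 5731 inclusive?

k = 5832/27 = 216
First selection ≥ 3420: 57 + ⌈(3420−57)/216⌉·216 = 57 + 16×216 = 3513
Last selection ≤ 5731: 57 + ⌊(5731−57)/216⌋·216 = 57 + 26×216 = 5673
Count = 26 − 16 + 1 = 11

11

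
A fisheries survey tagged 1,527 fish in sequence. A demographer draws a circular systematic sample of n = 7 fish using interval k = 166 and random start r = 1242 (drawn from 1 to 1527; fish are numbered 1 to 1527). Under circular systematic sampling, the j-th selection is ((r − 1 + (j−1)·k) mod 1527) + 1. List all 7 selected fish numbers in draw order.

Selection 1: 1242
Selection 2: 1242 + 166 = 1408
Selection 3: 1408 + 166 = 1574 → 1574 − 1527 = 47
Selection 4: 47 + 166 = 213
Selection 5: 213 + 166 = 379
Selection 6: 379 + 166 = 545
Selection 7: 545 + 166 = 711

1242, 1408, 47, 213, 379, 545, 711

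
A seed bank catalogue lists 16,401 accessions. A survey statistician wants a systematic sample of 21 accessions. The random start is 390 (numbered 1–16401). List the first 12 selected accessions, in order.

390, 1171, 1952, 2733, 3514, 4295, 5076, 5857, 6638, 7419, 8200, 8981

k = N/n = 16401/21 = 781
accession 1: 390
accession 2: 390 + 781 = 1171
accession 3: 1171 + 781 = 1952
accession 4: 1952 + 781 = 2733
accession 5: 2733 + 781 = 3514
accession 6: 3514 + 781 = 4295
accession 7: 4295 + 781 = 5076
accession 8: 5076 + 781 = 5857
accession 9: 5857 + 781 = 6638
accession 10: 6638 + 781 = 7419
accession 11: 7419 + 781 = 8200
accession 12: 8200 + 781 = 8981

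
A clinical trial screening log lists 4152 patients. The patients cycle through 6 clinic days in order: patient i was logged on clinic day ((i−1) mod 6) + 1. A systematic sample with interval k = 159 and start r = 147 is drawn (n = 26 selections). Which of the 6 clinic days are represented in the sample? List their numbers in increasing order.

3, 6

Consecutive selections differ by k = 159, so their clinic day numbers differ by 159 mod 6 = 3.
gcd(159, 6) = 3, so the sample visits 6/3 = 2 distinct residues mod 6.
Start 147 is clinic day 3; the clinic days hit are 3, 6.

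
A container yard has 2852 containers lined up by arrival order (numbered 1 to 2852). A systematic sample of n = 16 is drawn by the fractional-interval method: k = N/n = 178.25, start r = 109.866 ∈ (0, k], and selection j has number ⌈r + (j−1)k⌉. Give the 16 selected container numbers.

j=1: r + 0k = 109.866 → ⌈·⌉ = 110
j=2: r + 1k = 288.116 → ⌈·⌉ = 289
j=3: r + 2k = 466.366 → ⌈·⌉ = 467
j=4: r + 3k = 644.616 → ⌈·⌉ = 645
j=5: r + 4k = 822.866 → ⌈·⌉ = 823
j=6: r + 5k = 1001.116 → ⌈·⌉ = 1002
j=7: r + 6k = 1179.366 → ⌈·⌉ = 1180
j=8: r + 7k = 1357.616 → ⌈·⌉ = 1358
j=9: r + 8k = 1535.866 → ⌈·⌉ = 1536
j=10: r + 9k = 1714.116 → ⌈·⌉ = 1715
j=11: r + 10k = 1892.366 → ⌈·⌉ = 1893
j=12: r + 11k = 2070.616 → ⌈·⌉ = 2071
j=13: r + 12k = 2248.866 → ⌈·⌉ = 2249
j=14: r + 13k = 2427.116 → ⌈·⌉ = 2428
j=15: r + 14k = 2605.366 → ⌈·⌉ = 2606
j=16: r + 15k = 2783.616 → ⌈·⌉ = 2784

110, 289, 467, 645, 823, 1002, 1180, 1358, 1536, 1715, 1893, 2071, 2249, 2428, 2606, 2784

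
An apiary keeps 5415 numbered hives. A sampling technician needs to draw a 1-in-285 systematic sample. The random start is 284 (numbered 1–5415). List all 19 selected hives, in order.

284, 569, 854, 1139, 1424, 1709, 1994, 2279, 2564, 2849, 3134, 3419, 3704, 3989, 4274, 4559, 4844, 5129, 5414

hive 1: 284
hive 2: 284 + 285 = 569
hive 3: 569 + 285 = 854
hive 4: 854 + 285 = 1139
hive 5: 1139 + 285 = 1424
hive 6: 1424 + 285 = 1709
hive 7: 1709 + 285 = 1994
hive 8: 1994 + 285 = 2279
hive 9: 2279 + 285 = 2564
hive 10: 2564 + 285 = 2849
hive 11: 2849 + 285 = 3134
hive 12: 3134 + 285 = 3419
hive 13: 3419 + 285 = 3704
hive 14: 3704 + 285 = 3989
hive 15: 3989 + 285 = 4274
hive 16: 4274 + 285 = 4559
hive 17: 4559 + 285 = 4844
hive 18: 4844 + 285 = 5129
hive 19: 5129 + 285 = 5414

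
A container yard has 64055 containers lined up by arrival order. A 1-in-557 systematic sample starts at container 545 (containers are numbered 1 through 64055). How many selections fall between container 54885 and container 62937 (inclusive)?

k = 557
First selection ≥ 54885: 545 + ⌈(54885−545)/557⌉·557 = 545 + 98×557 = 55131
Last selection ≤ 62937: 545 + ⌊(62937−545)/557⌋·557 = 545 + 112×557 = 62929
Count = 112 − 98 + 1 = 15

15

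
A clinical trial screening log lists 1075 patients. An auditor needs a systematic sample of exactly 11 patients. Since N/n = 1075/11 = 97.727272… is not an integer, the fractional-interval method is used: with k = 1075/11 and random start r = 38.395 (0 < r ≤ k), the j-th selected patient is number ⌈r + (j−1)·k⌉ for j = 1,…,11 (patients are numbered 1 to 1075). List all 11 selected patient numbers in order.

j=1: r + 0k = 38.395 → ⌈·⌉ = 39
j=2: r + 1k = 136.122272… → ⌈·⌉ = 137
j=3: r + 2k = 233.849545… → ⌈·⌉ = 234
j=4: r + 3k = 331.576818… → ⌈·⌉ = 332
j=5: r + 4k = 429.304090… → ⌈·⌉ = 430
j=6: r + 5k = 527.031363… → ⌈·⌉ = 528
j=7: r + 6k = 624.758636… → ⌈·⌉ = 625
j=8: r + 7k = 722.485909… → ⌈·⌉ = 723
j=9: r + 8k = 820.213181… → ⌈·⌉ = 821
j=10: r + 9k = 917.940454… → ⌈·⌉ = 918
j=11: r + 10k = 1015.667727… → ⌈·⌉ = 1016

39, 137, 234, 332, 430, 528, 625, 723, 821, 918, 1016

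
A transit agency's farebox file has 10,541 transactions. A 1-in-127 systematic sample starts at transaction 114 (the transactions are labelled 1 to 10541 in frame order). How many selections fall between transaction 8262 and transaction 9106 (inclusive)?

6

k = 127
First selection ≥ 8262: 114 + ⌈(8262−114)/127⌉·127 = 114 + 65×127 = 8369
Last selection ≤ 9106: 114 + ⌊(9106−114)/127⌋·127 = 114 + 70×127 = 9004
Count = 70 − 65 + 1 = 6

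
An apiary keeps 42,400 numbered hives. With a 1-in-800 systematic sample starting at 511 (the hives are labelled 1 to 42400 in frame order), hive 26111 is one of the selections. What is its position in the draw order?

33

k = 800
position = (26111 − 511)/800 + 1 = 25600/800 + 1 = 32 + 1 = 33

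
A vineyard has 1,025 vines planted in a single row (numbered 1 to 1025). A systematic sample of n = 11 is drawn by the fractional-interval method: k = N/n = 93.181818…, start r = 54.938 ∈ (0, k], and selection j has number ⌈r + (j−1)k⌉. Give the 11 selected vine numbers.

55, 149, 242, 335, 428, 521, 615, 708, 801, 894, 987

j=1: r + 0k = 54.938 → ⌈·⌉ = 55
j=2: r + 1k = 148.119818… → ⌈·⌉ = 149
j=3: r + 2k = 241.301636… → ⌈·⌉ = 242
j=4: r + 3k = 334.483454… → ⌈·⌉ = 335
j=5: r + 4k = 427.665272… → ⌈·⌉ = 428
j=6: r + 5k = 520.847090… → ⌈·⌉ = 521
j=7: r + 6k = 614.028909… → ⌈·⌉ = 615
j=8: r + 7k = 707.210727… → ⌈·⌉ = 708
j=9: r + 8k = 800.392545… → ⌈·⌉ = 801
j=10: r + 9k = 893.574363… → ⌈·⌉ = 894
j=11: r + 10k = 986.756181… → ⌈·⌉ = 987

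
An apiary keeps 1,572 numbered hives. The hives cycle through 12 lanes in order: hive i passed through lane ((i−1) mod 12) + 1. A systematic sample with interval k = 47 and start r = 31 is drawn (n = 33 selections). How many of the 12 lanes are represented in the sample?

Consecutive selections differ by k = 47, so their lane numbers differ by 47 mod 12 = 11.
gcd(47, 12) = 1, so the sample visits 12/1 = 12 distinct residues mod 12.
Start 31 is lane 7; the lanes hit are 1, 2, 3, 4, 5, 6, 7, 8, 9, 10, 11, 12.

12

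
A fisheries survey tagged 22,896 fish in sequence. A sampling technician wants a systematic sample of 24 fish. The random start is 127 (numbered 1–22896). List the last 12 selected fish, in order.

11575, 12529, 13483, 14437, 15391, 16345, 17299, 18253, 19207, 20161, 21115, 22069

k = N/n = 22896/24 = 954
13th selection = 127 + 12×954 = 11575
14th: 11575 + 954 = 12529
15th: 12529 + 954 = 13483
16th: 13483 + 954 = 14437
17th: 14437 + 954 = 15391
18th: 15391 + 954 = 16345
19th: 16345 + 954 = 17299
20th: 17299 + 954 = 18253
21st: 18253 + 954 = 19207
22nd: 19207 + 954 = 20161
23rd: 20161 + 954 = 21115
24th: 21115 + 954 = 22069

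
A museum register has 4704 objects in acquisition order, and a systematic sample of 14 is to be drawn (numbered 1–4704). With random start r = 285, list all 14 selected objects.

k = N/n = 4704/14 = 336
object 1: 285
object 2: 285 + 336 = 621
object 3: 621 + 336 = 957
object 4: 957 + 336 = 1293
object 5: 1293 + 336 = 1629
object 6: 1629 + 336 = 1965
object 7: 1965 + 336 = 2301
object 8: 2301 + 336 = 2637
object 9: 2637 + 336 = 2973
object 10: 2973 + 336 = 3309
object 11: 3309 + 336 = 3645
object 12: 3645 + 336 = 3981
object 13: 3981 + 336 = 4317
object 14: 4317 + 336 = 4653

285, 621, 957, 1293, 1629, 1965, 2301, 2637, 2973, 3309, 3645, 3981, 4317, 4653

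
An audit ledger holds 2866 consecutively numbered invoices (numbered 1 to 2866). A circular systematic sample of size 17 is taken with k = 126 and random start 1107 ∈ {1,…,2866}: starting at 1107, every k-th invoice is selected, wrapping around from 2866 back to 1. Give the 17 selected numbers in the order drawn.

1107, 1233, 1359, 1485, 1611, 1737, 1863, 1989, 2115, 2241, 2367, 2493, 2619, 2745, 5, 131, 257

Selection 1: 1107
Selection 2: 1107 + 126 = 1233
Selection 3: 1233 + 126 = 1359
Selection 4: 1359 + 126 = 1485
Selection 5: 1485 + 126 = 1611
Selection 6: 1611 + 126 = 1737
Selection 7: 1737 + 126 = 1863
Selection 8: 1863 + 126 = 1989
Selection 9: 1989 + 126 = 2115
Selection 10: 2115 + 126 = 2241
Selection 11: 2241 + 126 = 2367
Selection 12: 2367 + 126 = 2493
Selection 13: 2493 + 126 = 2619
Selection 14: 2619 + 126 = 2745
Selection 15: 2745 + 126 = 2871 → 2871 − 2866 = 5
Selection 16: 5 + 126 = 131
Selection 17: 131 + 126 = 257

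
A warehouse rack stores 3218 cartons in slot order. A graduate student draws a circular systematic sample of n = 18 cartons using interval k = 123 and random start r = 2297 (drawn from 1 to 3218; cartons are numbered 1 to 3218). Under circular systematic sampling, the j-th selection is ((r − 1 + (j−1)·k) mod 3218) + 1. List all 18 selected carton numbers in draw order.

Selection 1: 2297
Selection 2: 2297 + 123 = 2420
Selection 3: 2420 + 123 = 2543
Selection 4: 2543 + 123 = 2666
Selection 5: 2666 + 123 = 2789
Selection 6: 2789 + 123 = 2912
Selection 7: 2912 + 123 = 3035
Selection 8: 3035 + 123 = 3158
Selection 9: 3158 + 123 = 3281 → 3281 − 3218 = 63
Selection 10: 63 + 123 = 186
Selection 11: 186 + 123 = 309
Selection 12: 309 + 123 = 432
Selection 13: 432 + 123 = 555
Selection 14: 555 + 123 = 678
Selection 15: 678 + 123 = 801
Selection 16: 801 + 123 = 924
Selection 17: 924 + 123 = 1047
Selection 18: 1047 + 123 = 1170

2297, 2420, 2543, 2666, 2789, 2912, 3035, 3158, 63, 186, 309, 432, 555, 678, 801, 924, 1047, 1170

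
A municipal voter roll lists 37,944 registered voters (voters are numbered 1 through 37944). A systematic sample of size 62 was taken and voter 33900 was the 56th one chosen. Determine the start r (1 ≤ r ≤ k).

240

k = 37944/62 = 612
r = 33900 − (56−1)×612 = 33900 − 33660 = 240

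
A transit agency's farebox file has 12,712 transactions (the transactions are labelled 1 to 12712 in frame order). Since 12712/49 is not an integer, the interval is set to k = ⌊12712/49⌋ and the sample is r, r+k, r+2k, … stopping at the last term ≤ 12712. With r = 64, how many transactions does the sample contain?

49

k = ⌊12712/49⌋ = 259
Achieved size = ⌊(12712 − 64)/259⌋ + 1 = ⌊12648/259⌋ + 1 = 48 + 1 = 49
(last selection: 64 + 48×259 = 12496 ≤ 12712; next would be 12755 > 12712)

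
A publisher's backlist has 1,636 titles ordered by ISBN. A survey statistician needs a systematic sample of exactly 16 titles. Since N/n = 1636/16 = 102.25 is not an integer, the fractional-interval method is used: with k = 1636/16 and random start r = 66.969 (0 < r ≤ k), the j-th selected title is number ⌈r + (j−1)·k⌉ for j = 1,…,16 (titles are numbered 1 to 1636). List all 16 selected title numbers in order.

67, 170, 272, 374, 476, 579, 681, 783, 885, 988, 1090, 1192, 1294, 1397, 1499, 1601

j=1: r + 0k = 66.969 → ⌈·⌉ = 67
j=2: r + 1k = 169.219 → ⌈·⌉ = 170
j=3: r + 2k = 271.469 → ⌈·⌉ = 272
j=4: r + 3k = 373.719 → ⌈·⌉ = 374
j=5: r + 4k = 475.969 → ⌈·⌉ = 476
j=6: r + 5k = 578.219 → ⌈·⌉ = 579
j=7: r + 6k = 680.469 → ⌈·⌉ = 681
j=8: r + 7k = 782.719 → ⌈·⌉ = 783
j=9: r + 8k = 884.969 → ⌈·⌉ = 885
j=10: r + 9k = 987.219 → ⌈·⌉ = 988
j=11: r + 10k = 1089.469 → ⌈·⌉ = 1090
j=12: r + 11k = 1191.719 → ⌈·⌉ = 1192
j=13: r + 12k = 1293.969 → ⌈·⌉ = 1294
j=14: r + 13k = 1396.219 → ⌈·⌉ = 1397
j=15: r + 14k = 1498.469 → ⌈·⌉ = 1499
j=16: r + 15k = 1600.719 → ⌈·⌉ = 1601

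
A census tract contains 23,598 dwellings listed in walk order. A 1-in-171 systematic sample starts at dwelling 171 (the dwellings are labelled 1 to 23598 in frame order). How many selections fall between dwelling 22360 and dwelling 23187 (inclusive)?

5

k = 171
First selection ≥ 22360: 171 + ⌈(22360−171)/171⌉·171 = 171 + 130×171 = 22401
Last selection ≤ 23187: 171 + ⌊(23187−171)/171⌋·171 = 171 + 134×171 = 23085
Count = 134 − 130 + 1 = 5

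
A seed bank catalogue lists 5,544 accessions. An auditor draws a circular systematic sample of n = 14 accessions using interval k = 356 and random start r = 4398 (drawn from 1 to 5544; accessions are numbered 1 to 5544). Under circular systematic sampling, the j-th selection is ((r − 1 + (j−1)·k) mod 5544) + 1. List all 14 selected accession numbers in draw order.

Selection 1: 4398
Selection 2: 4398 + 356 = 4754
Selection 3: 4754 + 356 = 5110
Selection 4: 5110 + 356 = 5466
Selection 5: 5466 + 356 = 5822 → 5822 − 5544 = 278
Selection 6: 278 + 356 = 634
Selection 7: 634 + 356 = 990
Selection 8: 990 + 356 = 1346
Selection 9: 1346 + 356 = 1702
Selection 10: 1702 + 356 = 2058
Selection 11: 2058 + 356 = 2414
Selection 12: 2414 + 356 = 2770
Selection 13: 2770 + 356 = 3126
Selection 14: 3126 + 356 = 3482

4398, 4754, 5110, 5466, 278, 634, 990, 1346, 1702, 2058, 2414, 2770, 3126, 3482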